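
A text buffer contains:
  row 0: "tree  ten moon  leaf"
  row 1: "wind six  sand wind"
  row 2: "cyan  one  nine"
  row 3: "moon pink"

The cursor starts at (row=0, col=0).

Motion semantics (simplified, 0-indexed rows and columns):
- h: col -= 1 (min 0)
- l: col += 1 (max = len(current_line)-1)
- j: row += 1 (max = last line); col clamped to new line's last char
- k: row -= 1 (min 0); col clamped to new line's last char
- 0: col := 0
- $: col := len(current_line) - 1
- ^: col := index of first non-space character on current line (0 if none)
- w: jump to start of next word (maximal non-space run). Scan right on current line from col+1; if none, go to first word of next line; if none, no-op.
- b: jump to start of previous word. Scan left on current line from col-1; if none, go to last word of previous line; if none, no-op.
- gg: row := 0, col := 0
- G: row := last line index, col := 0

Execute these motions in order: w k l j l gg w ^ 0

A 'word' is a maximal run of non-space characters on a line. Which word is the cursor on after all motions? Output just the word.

Answer: tree

Derivation:
After 1 (w): row=0 col=6 char='t'
After 2 (k): row=0 col=6 char='t'
After 3 (l): row=0 col=7 char='e'
After 4 (j): row=1 col=7 char='x'
After 5 (l): row=1 col=8 char='_'
After 6 (gg): row=0 col=0 char='t'
After 7 (w): row=0 col=6 char='t'
After 8 (^): row=0 col=0 char='t'
After 9 (0): row=0 col=0 char='t'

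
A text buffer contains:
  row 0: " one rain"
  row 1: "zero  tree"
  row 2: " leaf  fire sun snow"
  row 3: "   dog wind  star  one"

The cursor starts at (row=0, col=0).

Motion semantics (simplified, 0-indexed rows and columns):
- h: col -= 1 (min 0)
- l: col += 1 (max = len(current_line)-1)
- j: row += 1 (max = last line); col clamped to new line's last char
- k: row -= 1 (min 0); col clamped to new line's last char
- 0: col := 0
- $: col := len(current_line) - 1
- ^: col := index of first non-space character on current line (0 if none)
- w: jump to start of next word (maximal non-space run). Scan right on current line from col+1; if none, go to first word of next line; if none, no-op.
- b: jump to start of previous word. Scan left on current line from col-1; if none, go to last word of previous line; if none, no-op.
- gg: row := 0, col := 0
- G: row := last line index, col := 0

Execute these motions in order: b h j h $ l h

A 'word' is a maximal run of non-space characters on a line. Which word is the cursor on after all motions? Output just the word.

After 1 (b): row=0 col=0 char='_'
After 2 (h): row=0 col=0 char='_'
After 3 (j): row=1 col=0 char='z'
After 4 (h): row=1 col=0 char='z'
After 5 ($): row=1 col=9 char='e'
After 6 (l): row=1 col=9 char='e'
After 7 (h): row=1 col=8 char='e'

Answer: tree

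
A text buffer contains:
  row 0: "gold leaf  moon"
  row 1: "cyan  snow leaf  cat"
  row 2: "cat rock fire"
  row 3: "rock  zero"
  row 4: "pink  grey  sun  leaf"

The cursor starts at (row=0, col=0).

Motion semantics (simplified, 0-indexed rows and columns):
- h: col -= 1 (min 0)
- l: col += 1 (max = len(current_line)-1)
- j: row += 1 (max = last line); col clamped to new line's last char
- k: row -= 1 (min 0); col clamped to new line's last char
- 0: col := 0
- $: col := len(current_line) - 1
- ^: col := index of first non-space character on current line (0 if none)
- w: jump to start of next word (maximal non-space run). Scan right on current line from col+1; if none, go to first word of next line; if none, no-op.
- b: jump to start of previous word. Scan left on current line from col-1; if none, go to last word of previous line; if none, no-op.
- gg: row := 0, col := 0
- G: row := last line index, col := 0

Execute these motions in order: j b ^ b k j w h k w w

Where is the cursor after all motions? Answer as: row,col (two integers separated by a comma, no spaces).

After 1 (j): row=1 col=0 char='c'
After 2 (b): row=0 col=11 char='m'
After 3 (^): row=0 col=0 char='g'
After 4 (b): row=0 col=0 char='g'
After 5 (k): row=0 col=0 char='g'
After 6 (j): row=1 col=0 char='c'
After 7 (w): row=1 col=6 char='s'
After 8 (h): row=1 col=5 char='_'
After 9 (k): row=0 col=5 char='l'
After 10 (w): row=0 col=11 char='m'
After 11 (w): row=1 col=0 char='c'

Answer: 1,0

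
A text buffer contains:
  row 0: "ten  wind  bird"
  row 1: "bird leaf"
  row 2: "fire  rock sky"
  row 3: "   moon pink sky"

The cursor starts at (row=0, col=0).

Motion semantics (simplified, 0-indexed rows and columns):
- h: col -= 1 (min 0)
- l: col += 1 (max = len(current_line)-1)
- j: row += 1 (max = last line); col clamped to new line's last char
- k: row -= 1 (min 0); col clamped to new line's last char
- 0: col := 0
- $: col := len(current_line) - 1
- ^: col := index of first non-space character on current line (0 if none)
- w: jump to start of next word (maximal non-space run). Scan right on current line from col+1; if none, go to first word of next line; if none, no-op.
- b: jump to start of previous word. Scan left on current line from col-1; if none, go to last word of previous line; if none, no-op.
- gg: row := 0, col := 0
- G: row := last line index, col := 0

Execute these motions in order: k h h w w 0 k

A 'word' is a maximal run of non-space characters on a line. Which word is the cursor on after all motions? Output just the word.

After 1 (k): row=0 col=0 char='t'
After 2 (h): row=0 col=0 char='t'
After 3 (h): row=0 col=0 char='t'
After 4 (w): row=0 col=5 char='w'
After 5 (w): row=0 col=11 char='b'
After 6 (0): row=0 col=0 char='t'
After 7 (k): row=0 col=0 char='t'

Answer: ten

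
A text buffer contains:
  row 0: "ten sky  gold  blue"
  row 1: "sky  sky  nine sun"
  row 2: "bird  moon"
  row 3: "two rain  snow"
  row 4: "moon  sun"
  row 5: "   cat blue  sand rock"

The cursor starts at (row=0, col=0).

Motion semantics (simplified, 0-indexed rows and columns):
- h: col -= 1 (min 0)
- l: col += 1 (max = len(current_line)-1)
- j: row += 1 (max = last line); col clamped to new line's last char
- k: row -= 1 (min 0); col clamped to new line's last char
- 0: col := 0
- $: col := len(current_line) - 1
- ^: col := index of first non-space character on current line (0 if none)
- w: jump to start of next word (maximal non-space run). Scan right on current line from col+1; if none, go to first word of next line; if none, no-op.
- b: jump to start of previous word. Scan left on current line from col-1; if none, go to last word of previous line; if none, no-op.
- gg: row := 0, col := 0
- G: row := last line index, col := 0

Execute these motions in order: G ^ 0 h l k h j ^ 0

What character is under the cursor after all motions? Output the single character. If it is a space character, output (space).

Answer: (space)

Derivation:
After 1 (G): row=5 col=0 char='_'
After 2 (^): row=5 col=3 char='c'
After 3 (0): row=5 col=0 char='_'
After 4 (h): row=5 col=0 char='_'
After 5 (l): row=5 col=1 char='_'
After 6 (k): row=4 col=1 char='o'
After 7 (h): row=4 col=0 char='m'
After 8 (j): row=5 col=0 char='_'
After 9 (^): row=5 col=3 char='c'
After 10 (0): row=5 col=0 char='_'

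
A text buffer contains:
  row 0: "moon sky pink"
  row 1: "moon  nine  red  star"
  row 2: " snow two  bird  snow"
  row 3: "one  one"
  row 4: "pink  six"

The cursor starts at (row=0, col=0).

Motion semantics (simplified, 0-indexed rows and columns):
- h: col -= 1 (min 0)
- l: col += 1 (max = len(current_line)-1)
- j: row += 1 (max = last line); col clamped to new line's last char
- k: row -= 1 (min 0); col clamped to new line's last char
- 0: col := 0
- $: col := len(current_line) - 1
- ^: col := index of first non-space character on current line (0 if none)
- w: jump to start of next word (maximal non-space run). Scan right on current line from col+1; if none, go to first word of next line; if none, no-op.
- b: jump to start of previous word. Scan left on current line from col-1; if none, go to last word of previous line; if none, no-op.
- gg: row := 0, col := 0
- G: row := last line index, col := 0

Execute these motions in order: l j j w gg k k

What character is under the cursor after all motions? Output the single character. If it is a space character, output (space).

After 1 (l): row=0 col=1 char='o'
After 2 (j): row=1 col=1 char='o'
After 3 (j): row=2 col=1 char='s'
After 4 (w): row=2 col=6 char='t'
After 5 (gg): row=0 col=0 char='m'
After 6 (k): row=0 col=0 char='m'
After 7 (k): row=0 col=0 char='m'

Answer: m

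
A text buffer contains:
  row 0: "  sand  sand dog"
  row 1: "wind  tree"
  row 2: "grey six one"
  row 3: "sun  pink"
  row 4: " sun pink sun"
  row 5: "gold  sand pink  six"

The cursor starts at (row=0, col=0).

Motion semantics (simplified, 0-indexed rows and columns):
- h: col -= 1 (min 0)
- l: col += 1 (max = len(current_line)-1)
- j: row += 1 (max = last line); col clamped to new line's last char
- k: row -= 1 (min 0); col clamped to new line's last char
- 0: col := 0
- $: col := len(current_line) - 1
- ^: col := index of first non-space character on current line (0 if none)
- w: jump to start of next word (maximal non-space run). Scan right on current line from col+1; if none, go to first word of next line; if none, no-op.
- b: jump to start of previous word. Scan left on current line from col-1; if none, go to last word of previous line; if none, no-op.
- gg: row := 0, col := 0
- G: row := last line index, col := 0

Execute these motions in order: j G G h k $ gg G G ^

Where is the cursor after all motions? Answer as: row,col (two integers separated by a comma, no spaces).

After 1 (j): row=1 col=0 char='w'
After 2 (G): row=5 col=0 char='g'
After 3 (G): row=5 col=0 char='g'
After 4 (h): row=5 col=0 char='g'
After 5 (k): row=4 col=0 char='_'
After 6 ($): row=4 col=12 char='n'
After 7 (gg): row=0 col=0 char='_'
After 8 (G): row=5 col=0 char='g'
After 9 (G): row=5 col=0 char='g'
After 10 (^): row=5 col=0 char='g'

Answer: 5,0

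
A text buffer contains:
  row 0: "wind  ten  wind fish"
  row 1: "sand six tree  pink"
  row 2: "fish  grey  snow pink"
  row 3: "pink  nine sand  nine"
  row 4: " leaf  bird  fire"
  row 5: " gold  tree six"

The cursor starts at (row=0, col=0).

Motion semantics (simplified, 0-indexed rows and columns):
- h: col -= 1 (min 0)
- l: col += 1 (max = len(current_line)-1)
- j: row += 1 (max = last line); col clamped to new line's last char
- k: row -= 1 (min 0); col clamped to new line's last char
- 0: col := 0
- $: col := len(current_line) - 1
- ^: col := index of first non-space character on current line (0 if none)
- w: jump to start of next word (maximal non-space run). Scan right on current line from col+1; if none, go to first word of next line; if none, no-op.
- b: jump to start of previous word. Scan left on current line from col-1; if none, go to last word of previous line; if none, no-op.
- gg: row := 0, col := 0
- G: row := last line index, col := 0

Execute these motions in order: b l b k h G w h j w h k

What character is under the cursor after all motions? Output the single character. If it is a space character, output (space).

Answer: (space)

Derivation:
After 1 (b): row=0 col=0 char='w'
After 2 (l): row=0 col=1 char='i'
After 3 (b): row=0 col=0 char='w'
After 4 (k): row=0 col=0 char='w'
After 5 (h): row=0 col=0 char='w'
After 6 (G): row=5 col=0 char='_'
After 7 (w): row=5 col=1 char='g'
After 8 (h): row=5 col=0 char='_'
After 9 (j): row=5 col=0 char='_'
After 10 (w): row=5 col=1 char='g'
After 11 (h): row=5 col=0 char='_'
After 12 (k): row=4 col=0 char='_'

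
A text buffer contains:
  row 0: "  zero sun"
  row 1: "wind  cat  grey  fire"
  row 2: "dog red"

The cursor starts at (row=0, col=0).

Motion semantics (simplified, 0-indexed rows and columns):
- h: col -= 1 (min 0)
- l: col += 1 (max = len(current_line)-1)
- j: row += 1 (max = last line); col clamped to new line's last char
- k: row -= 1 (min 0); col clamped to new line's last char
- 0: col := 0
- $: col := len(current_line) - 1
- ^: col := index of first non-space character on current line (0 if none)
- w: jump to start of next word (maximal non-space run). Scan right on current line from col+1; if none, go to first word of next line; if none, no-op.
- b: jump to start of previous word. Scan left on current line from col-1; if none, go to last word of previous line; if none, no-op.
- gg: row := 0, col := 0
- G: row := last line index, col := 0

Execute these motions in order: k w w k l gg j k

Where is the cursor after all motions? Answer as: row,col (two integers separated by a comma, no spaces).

Answer: 0,0

Derivation:
After 1 (k): row=0 col=0 char='_'
After 2 (w): row=0 col=2 char='z'
After 3 (w): row=0 col=7 char='s'
After 4 (k): row=0 col=7 char='s'
After 5 (l): row=0 col=8 char='u'
After 6 (gg): row=0 col=0 char='_'
After 7 (j): row=1 col=0 char='w'
After 8 (k): row=0 col=0 char='_'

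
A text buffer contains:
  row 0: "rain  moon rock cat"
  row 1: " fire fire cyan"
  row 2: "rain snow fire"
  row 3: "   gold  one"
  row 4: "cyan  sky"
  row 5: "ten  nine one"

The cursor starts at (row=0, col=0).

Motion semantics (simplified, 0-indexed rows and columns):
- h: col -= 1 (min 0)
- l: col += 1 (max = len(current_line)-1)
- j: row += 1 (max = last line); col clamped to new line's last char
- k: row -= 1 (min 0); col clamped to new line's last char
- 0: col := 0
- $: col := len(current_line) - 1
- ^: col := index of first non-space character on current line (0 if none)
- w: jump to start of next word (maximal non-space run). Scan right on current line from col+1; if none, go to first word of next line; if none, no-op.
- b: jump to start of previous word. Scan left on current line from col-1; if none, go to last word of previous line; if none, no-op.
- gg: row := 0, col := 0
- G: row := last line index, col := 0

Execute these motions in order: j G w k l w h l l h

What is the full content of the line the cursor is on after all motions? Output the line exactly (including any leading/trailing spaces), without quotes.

After 1 (j): row=1 col=0 char='_'
After 2 (G): row=5 col=0 char='t'
After 3 (w): row=5 col=5 char='n'
After 4 (k): row=4 col=5 char='_'
After 5 (l): row=4 col=6 char='s'
After 6 (w): row=5 col=0 char='t'
After 7 (h): row=5 col=0 char='t'
After 8 (l): row=5 col=1 char='e'
After 9 (l): row=5 col=2 char='n'
After 10 (h): row=5 col=1 char='e'

Answer: ten  nine one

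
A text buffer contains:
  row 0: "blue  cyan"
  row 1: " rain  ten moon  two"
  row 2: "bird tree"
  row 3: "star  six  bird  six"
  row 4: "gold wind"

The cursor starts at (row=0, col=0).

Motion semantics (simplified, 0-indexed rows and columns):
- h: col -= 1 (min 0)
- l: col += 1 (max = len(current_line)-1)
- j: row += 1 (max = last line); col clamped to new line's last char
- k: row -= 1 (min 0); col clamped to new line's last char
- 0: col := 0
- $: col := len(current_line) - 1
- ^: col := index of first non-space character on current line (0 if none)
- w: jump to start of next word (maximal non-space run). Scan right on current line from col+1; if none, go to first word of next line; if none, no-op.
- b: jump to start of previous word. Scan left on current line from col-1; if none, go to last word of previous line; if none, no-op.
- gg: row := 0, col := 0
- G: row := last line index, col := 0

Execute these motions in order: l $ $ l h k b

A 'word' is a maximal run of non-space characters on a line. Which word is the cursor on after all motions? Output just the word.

After 1 (l): row=0 col=1 char='l'
After 2 ($): row=0 col=9 char='n'
After 3 ($): row=0 col=9 char='n'
After 4 (l): row=0 col=9 char='n'
After 5 (h): row=0 col=8 char='a'
After 6 (k): row=0 col=8 char='a'
After 7 (b): row=0 col=6 char='c'

Answer: cyan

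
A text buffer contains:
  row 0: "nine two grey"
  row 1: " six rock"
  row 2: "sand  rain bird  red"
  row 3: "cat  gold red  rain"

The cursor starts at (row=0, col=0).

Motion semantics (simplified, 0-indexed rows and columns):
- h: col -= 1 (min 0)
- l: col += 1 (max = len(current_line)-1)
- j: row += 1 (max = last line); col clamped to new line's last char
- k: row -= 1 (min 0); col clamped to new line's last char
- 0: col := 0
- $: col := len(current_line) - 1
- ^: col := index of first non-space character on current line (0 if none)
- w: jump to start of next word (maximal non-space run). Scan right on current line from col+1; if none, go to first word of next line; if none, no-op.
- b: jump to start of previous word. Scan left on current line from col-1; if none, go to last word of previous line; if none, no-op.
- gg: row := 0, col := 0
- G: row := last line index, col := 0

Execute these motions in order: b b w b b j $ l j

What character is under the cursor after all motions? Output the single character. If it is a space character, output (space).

After 1 (b): row=0 col=0 char='n'
After 2 (b): row=0 col=0 char='n'
After 3 (w): row=0 col=5 char='t'
After 4 (b): row=0 col=0 char='n'
After 5 (b): row=0 col=0 char='n'
After 6 (j): row=1 col=0 char='_'
After 7 ($): row=1 col=8 char='k'
After 8 (l): row=1 col=8 char='k'
After 9 (j): row=2 col=8 char='i'

Answer: i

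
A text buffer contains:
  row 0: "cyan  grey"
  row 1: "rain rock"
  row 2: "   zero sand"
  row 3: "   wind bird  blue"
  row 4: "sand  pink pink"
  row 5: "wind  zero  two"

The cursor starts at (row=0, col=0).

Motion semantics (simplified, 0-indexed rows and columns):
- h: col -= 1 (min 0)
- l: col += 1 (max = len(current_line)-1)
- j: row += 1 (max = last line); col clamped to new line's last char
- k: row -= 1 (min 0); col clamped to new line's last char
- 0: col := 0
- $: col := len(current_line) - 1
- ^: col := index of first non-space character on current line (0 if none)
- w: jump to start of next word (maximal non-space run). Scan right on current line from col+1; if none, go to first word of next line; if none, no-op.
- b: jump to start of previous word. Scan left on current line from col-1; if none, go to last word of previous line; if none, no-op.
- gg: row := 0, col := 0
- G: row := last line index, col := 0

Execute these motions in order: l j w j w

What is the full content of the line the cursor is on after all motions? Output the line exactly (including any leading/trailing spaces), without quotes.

After 1 (l): row=0 col=1 char='y'
After 2 (j): row=1 col=1 char='a'
After 3 (w): row=1 col=5 char='r'
After 4 (j): row=2 col=5 char='r'
After 5 (w): row=2 col=8 char='s'

Answer:    zero sand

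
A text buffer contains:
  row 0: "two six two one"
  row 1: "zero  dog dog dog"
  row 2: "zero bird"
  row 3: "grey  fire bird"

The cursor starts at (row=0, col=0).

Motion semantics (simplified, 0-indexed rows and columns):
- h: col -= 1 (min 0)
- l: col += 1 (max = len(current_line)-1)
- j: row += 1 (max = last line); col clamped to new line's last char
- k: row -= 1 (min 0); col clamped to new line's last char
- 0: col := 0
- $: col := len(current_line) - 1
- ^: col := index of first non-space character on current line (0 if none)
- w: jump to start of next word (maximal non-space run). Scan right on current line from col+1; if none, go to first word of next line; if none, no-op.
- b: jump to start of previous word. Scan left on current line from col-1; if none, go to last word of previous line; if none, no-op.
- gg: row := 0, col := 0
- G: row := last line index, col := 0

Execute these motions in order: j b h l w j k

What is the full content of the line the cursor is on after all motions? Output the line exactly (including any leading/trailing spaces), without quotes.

After 1 (j): row=1 col=0 char='z'
After 2 (b): row=0 col=12 char='o'
After 3 (h): row=0 col=11 char='_'
After 4 (l): row=0 col=12 char='o'
After 5 (w): row=1 col=0 char='z'
After 6 (j): row=2 col=0 char='z'
After 7 (k): row=1 col=0 char='z'

Answer: zero  dog dog dog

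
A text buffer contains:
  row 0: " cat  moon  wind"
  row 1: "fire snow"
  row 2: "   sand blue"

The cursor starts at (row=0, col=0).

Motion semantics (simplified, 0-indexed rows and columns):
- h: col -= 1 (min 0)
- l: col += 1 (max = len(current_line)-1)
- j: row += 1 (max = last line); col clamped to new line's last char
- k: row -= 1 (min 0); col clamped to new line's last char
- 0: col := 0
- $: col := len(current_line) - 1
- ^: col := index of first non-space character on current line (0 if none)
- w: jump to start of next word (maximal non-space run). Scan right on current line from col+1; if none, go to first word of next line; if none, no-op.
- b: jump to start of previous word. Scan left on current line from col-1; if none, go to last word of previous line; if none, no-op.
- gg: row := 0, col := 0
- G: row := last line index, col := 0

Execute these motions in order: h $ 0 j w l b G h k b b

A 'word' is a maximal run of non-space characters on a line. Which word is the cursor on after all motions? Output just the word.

After 1 (h): row=0 col=0 char='_'
After 2 ($): row=0 col=15 char='d'
After 3 (0): row=0 col=0 char='_'
After 4 (j): row=1 col=0 char='f'
After 5 (w): row=1 col=5 char='s'
After 6 (l): row=1 col=6 char='n'
After 7 (b): row=1 col=5 char='s'
After 8 (G): row=2 col=0 char='_'
After 9 (h): row=2 col=0 char='_'
After 10 (k): row=1 col=0 char='f'
After 11 (b): row=0 col=12 char='w'
After 12 (b): row=0 col=6 char='m'

Answer: moon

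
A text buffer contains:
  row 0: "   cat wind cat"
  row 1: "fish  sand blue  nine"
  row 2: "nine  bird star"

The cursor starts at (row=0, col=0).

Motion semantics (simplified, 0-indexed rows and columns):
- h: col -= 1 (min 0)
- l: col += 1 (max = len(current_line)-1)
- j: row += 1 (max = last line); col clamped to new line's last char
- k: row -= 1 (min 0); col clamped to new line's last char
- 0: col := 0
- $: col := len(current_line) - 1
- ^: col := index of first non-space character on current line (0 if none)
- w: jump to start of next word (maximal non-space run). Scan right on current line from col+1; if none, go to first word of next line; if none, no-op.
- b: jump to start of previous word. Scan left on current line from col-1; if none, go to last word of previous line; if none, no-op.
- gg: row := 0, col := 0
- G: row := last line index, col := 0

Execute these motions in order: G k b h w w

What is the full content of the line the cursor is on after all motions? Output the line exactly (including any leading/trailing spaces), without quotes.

After 1 (G): row=2 col=0 char='n'
After 2 (k): row=1 col=0 char='f'
After 3 (b): row=0 col=12 char='c'
After 4 (h): row=0 col=11 char='_'
After 5 (w): row=0 col=12 char='c'
After 6 (w): row=1 col=0 char='f'

Answer: fish  sand blue  nine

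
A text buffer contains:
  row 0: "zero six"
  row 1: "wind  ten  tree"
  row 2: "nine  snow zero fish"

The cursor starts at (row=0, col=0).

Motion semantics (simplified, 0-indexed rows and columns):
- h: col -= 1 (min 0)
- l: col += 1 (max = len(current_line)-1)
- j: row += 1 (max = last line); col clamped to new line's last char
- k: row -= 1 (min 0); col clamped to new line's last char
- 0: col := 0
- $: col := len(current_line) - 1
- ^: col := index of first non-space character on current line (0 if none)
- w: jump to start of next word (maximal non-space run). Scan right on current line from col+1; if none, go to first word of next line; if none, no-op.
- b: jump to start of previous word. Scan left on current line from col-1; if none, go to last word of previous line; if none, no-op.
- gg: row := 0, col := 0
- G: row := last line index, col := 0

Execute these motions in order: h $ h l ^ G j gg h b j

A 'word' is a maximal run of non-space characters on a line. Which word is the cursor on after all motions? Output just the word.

Answer: wind

Derivation:
After 1 (h): row=0 col=0 char='z'
After 2 ($): row=0 col=7 char='x'
After 3 (h): row=0 col=6 char='i'
After 4 (l): row=0 col=7 char='x'
After 5 (^): row=0 col=0 char='z'
After 6 (G): row=2 col=0 char='n'
After 7 (j): row=2 col=0 char='n'
After 8 (gg): row=0 col=0 char='z'
After 9 (h): row=0 col=0 char='z'
After 10 (b): row=0 col=0 char='z'
After 11 (j): row=1 col=0 char='w'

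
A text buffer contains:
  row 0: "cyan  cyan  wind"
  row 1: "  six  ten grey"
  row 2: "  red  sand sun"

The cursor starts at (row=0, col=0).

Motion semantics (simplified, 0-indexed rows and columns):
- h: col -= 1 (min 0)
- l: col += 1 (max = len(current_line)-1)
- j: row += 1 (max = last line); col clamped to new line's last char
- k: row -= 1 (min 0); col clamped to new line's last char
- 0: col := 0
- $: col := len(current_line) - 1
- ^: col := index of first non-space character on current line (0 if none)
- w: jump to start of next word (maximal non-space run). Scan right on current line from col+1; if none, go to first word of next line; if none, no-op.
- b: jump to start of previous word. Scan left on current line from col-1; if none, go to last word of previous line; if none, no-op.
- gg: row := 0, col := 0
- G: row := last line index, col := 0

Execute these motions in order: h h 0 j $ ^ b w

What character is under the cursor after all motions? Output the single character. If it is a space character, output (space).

After 1 (h): row=0 col=0 char='c'
After 2 (h): row=0 col=0 char='c'
After 3 (0): row=0 col=0 char='c'
After 4 (j): row=1 col=0 char='_'
After 5 ($): row=1 col=14 char='y'
After 6 (^): row=1 col=2 char='s'
After 7 (b): row=0 col=12 char='w'
After 8 (w): row=1 col=2 char='s'

Answer: s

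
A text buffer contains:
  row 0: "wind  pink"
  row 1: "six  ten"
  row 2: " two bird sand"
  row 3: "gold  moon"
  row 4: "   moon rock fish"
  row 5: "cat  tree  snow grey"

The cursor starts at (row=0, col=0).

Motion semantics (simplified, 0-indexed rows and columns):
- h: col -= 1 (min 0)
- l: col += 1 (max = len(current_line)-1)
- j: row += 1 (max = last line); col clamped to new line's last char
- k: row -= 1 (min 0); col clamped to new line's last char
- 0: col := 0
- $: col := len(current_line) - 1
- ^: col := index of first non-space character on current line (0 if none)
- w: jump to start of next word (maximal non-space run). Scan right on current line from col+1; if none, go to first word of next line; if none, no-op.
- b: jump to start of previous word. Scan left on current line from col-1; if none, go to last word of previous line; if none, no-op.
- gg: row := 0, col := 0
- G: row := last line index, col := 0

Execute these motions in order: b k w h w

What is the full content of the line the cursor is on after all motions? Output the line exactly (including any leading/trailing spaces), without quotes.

After 1 (b): row=0 col=0 char='w'
After 2 (k): row=0 col=0 char='w'
After 3 (w): row=0 col=6 char='p'
After 4 (h): row=0 col=5 char='_'
After 5 (w): row=0 col=6 char='p'

Answer: wind  pink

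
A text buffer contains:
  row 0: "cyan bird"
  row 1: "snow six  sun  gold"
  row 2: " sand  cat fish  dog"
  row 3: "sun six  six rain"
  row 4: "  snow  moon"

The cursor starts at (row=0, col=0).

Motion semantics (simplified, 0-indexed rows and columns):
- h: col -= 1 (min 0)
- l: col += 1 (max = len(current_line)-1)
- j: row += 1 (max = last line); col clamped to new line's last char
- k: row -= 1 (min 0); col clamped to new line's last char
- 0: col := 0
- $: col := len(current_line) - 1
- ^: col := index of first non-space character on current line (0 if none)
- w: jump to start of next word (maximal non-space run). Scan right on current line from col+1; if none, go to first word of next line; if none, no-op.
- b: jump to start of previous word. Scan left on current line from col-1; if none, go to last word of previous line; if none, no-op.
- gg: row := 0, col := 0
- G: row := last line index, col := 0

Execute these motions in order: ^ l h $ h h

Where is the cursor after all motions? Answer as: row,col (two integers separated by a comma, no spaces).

Answer: 0,6

Derivation:
After 1 (^): row=0 col=0 char='c'
After 2 (l): row=0 col=1 char='y'
After 3 (h): row=0 col=0 char='c'
After 4 ($): row=0 col=8 char='d'
After 5 (h): row=0 col=7 char='r'
After 6 (h): row=0 col=6 char='i'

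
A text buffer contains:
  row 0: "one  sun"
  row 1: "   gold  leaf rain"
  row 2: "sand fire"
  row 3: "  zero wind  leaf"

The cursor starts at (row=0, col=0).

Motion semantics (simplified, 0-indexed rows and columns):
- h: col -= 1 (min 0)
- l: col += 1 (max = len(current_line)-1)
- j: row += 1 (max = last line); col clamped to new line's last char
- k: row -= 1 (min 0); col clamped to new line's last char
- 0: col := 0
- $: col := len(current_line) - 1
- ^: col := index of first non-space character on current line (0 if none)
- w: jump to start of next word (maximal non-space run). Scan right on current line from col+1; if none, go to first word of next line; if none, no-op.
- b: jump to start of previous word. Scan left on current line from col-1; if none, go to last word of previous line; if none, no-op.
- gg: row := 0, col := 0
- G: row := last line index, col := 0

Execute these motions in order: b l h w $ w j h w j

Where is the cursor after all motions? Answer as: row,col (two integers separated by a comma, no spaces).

Answer: 3,5

Derivation:
After 1 (b): row=0 col=0 char='o'
After 2 (l): row=0 col=1 char='n'
After 3 (h): row=0 col=0 char='o'
After 4 (w): row=0 col=5 char='s'
After 5 ($): row=0 col=7 char='n'
After 6 (w): row=1 col=3 char='g'
After 7 (j): row=2 col=3 char='d'
After 8 (h): row=2 col=2 char='n'
After 9 (w): row=2 col=5 char='f'
After 10 (j): row=3 col=5 char='o'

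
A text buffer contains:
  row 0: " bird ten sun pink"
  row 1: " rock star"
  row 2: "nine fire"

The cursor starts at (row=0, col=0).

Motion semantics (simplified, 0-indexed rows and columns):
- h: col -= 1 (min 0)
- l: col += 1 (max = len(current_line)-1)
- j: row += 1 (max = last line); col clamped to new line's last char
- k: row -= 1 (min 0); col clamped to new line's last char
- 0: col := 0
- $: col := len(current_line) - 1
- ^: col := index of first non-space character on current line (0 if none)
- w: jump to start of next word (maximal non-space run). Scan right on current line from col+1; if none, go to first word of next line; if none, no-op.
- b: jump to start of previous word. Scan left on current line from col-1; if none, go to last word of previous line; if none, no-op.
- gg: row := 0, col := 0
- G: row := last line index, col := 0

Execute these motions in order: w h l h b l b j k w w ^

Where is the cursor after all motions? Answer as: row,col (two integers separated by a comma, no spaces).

After 1 (w): row=0 col=1 char='b'
After 2 (h): row=0 col=0 char='_'
After 3 (l): row=0 col=1 char='b'
After 4 (h): row=0 col=0 char='_'
After 5 (b): row=0 col=0 char='_'
After 6 (l): row=0 col=1 char='b'
After 7 (b): row=0 col=1 char='b'
After 8 (j): row=1 col=1 char='r'
After 9 (k): row=0 col=1 char='b'
After 10 (w): row=0 col=6 char='t'
After 11 (w): row=0 col=10 char='s'
After 12 (^): row=0 col=1 char='b'

Answer: 0,1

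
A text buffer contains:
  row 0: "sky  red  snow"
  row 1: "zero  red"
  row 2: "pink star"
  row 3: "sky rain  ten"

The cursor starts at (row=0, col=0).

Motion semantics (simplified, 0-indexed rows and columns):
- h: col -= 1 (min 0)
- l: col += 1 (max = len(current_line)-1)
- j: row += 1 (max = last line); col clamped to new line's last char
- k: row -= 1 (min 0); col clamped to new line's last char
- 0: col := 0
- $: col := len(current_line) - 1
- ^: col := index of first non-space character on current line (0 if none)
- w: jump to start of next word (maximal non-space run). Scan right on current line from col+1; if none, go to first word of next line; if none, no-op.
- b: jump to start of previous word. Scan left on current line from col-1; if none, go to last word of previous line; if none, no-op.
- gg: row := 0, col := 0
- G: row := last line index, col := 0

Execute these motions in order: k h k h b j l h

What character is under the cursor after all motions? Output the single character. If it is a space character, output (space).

Answer: z

Derivation:
After 1 (k): row=0 col=0 char='s'
After 2 (h): row=0 col=0 char='s'
After 3 (k): row=0 col=0 char='s'
After 4 (h): row=0 col=0 char='s'
After 5 (b): row=0 col=0 char='s'
After 6 (j): row=1 col=0 char='z'
After 7 (l): row=1 col=1 char='e'
After 8 (h): row=1 col=0 char='z'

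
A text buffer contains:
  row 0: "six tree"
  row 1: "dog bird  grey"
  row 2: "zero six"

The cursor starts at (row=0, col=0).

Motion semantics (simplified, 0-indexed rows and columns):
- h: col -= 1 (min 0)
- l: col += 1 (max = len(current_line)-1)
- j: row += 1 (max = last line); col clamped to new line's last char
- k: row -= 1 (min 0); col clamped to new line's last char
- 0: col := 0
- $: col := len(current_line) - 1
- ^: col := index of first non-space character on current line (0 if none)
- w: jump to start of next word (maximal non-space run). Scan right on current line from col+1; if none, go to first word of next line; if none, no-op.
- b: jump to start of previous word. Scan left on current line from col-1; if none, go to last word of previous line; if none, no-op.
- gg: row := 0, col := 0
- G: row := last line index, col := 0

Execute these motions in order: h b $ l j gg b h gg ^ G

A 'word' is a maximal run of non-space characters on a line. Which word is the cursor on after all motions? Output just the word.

Answer: zero

Derivation:
After 1 (h): row=0 col=0 char='s'
After 2 (b): row=0 col=0 char='s'
After 3 ($): row=0 col=7 char='e'
After 4 (l): row=0 col=7 char='e'
After 5 (j): row=1 col=7 char='d'
After 6 (gg): row=0 col=0 char='s'
After 7 (b): row=0 col=0 char='s'
After 8 (h): row=0 col=0 char='s'
After 9 (gg): row=0 col=0 char='s'
After 10 (^): row=0 col=0 char='s'
After 11 (G): row=2 col=0 char='z'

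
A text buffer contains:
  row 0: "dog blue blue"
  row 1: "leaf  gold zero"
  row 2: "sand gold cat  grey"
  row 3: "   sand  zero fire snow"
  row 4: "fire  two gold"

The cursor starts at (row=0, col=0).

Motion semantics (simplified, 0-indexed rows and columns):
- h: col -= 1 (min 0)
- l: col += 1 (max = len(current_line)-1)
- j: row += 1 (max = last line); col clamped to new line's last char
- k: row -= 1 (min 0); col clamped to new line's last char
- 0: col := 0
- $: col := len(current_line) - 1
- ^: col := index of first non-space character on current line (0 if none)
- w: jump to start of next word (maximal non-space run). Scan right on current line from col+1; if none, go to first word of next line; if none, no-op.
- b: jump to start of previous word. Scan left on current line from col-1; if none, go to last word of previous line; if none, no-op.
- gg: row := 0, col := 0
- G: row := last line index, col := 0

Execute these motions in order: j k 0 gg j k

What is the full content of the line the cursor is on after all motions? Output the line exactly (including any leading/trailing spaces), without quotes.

After 1 (j): row=1 col=0 char='l'
After 2 (k): row=0 col=0 char='d'
After 3 (0): row=0 col=0 char='d'
After 4 (gg): row=0 col=0 char='d'
After 5 (j): row=1 col=0 char='l'
After 6 (k): row=0 col=0 char='d'

Answer: dog blue blue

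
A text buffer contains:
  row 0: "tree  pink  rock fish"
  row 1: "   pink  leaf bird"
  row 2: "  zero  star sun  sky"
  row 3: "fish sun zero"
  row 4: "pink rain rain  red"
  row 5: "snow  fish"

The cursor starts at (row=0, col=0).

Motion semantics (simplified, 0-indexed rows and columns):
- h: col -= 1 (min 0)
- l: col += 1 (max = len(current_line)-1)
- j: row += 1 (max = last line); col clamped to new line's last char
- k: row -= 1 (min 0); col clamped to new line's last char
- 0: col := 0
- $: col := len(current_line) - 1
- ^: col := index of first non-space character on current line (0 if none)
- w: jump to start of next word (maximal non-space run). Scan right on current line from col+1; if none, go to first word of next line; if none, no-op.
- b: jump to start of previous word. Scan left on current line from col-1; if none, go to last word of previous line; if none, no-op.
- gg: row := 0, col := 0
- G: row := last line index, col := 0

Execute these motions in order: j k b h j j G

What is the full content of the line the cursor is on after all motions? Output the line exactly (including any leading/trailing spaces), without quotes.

After 1 (j): row=1 col=0 char='_'
After 2 (k): row=0 col=0 char='t'
After 3 (b): row=0 col=0 char='t'
After 4 (h): row=0 col=0 char='t'
After 5 (j): row=1 col=0 char='_'
After 6 (j): row=2 col=0 char='_'
After 7 (G): row=5 col=0 char='s'

Answer: snow  fish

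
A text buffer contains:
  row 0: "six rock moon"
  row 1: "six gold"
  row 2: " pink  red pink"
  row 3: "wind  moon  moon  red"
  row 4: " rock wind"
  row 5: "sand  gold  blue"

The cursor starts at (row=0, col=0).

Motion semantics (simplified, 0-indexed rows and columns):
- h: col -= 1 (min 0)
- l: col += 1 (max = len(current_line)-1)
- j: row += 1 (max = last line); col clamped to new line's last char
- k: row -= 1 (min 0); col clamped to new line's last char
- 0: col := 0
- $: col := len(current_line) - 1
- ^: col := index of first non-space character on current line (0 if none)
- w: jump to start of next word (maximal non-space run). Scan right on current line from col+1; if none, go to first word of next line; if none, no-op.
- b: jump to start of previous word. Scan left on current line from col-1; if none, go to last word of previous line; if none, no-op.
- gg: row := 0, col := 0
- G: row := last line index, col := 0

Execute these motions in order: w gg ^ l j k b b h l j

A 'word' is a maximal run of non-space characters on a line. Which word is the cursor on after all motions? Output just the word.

After 1 (w): row=0 col=4 char='r'
After 2 (gg): row=0 col=0 char='s'
After 3 (^): row=0 col=0 char='s'
After 4 (l): row=0 col=1 char='i'
After 5 (j): row=1 col=1 char='i'
After 6 (k): row=0 col=1 char='i'
After 7 (b): row=0 col=0 char='s'
After 8 (b): row=0 col=0 char='s'
After 9 (h): row=0 col=0 char='s'
After 10 (l): row=0 col=1 char='i'
After 11 (j): row=1 col=1 char='i'

Answer: six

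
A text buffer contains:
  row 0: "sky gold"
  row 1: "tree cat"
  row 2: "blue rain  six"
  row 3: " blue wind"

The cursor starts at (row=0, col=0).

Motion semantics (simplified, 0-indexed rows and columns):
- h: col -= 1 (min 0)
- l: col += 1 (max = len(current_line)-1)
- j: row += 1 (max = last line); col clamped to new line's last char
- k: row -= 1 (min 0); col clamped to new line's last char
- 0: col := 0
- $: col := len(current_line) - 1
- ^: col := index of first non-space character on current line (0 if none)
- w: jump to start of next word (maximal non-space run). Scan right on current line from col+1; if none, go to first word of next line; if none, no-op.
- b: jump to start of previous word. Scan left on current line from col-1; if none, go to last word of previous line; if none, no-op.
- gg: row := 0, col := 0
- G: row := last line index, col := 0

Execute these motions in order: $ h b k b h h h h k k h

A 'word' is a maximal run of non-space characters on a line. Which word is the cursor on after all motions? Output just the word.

After 1 ($): row=0 col=7 char='d'
After 2 (h): row=0 col=6 char='l'
After 3 (b): row=0 col=4 char='g'
After 4 (k): row=0 col=4 char='g'
After 5 (b): row=0 col=0 char='s'
After 6 (h): row=0 col=0 char='s'
After 7 (h): row=0 col=0 char='s'
After 8 (h): row=0 col=0 char='s'
After 9 (h): row=0 col=0 char='s'
After 10 (k): row=0 col=0 char='s'
After 11 (k): row=0 col=0 char='s'
After 12 (h): row=0 col=0 char='s'

Answer: sky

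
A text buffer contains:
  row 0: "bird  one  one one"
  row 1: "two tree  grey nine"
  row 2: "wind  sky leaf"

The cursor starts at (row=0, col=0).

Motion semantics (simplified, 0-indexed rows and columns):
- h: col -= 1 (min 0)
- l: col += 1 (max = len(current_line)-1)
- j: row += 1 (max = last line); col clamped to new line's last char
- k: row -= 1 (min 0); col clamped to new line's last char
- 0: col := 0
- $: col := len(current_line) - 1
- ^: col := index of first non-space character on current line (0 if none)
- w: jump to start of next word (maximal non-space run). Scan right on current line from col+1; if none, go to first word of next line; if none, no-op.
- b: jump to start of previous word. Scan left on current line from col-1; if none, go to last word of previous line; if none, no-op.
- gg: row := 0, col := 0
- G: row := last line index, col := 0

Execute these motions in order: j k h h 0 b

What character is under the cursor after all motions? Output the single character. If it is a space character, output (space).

Answer: b

Derivation:
After 1 (j): row=1 col=0 char='t'
After 2 (k): row=0 col=0 char='b'
After 3 (h): row=0 col=0 char='b'
After 4 (h): row=0 col=0 char='b'
After 5 (0): row=0 col=0 char='b'
After 6 (b): row=0 col=0 char='b'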